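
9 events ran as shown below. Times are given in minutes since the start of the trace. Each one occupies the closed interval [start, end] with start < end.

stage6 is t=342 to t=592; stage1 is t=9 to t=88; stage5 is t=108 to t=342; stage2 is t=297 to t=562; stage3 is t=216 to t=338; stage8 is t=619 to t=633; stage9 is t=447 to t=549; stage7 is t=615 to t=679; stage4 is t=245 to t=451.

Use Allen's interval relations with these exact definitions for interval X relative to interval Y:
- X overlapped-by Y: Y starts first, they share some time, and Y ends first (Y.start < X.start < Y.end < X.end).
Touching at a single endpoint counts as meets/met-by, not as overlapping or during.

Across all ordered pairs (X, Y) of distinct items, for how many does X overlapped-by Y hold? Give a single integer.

8

Checking all 72 ordered pairs for relation 'overlapped-by'; matching pairs in alphabetical order:
(stage2, stage3): stage2 overlapped-by stage3 ✓
(stage2, stage4): stage2 overlapped-by stage4 ✓
(stage2, stage5): stage2 overlapped-by stage5 ✓
(stage4, stage3): stage4 overlapped-by stage3 ✓
(stage4, stage5): stage4 overlapped-by stage5 ✓
(stage6, stage2): stage6 overlapped-by stage2 ✓
(stage6, stage4): stage6 overlapped-by stage4 ✓
(stage9, stage4): stage9 overlapped-by stage4 ✓
Count: 8.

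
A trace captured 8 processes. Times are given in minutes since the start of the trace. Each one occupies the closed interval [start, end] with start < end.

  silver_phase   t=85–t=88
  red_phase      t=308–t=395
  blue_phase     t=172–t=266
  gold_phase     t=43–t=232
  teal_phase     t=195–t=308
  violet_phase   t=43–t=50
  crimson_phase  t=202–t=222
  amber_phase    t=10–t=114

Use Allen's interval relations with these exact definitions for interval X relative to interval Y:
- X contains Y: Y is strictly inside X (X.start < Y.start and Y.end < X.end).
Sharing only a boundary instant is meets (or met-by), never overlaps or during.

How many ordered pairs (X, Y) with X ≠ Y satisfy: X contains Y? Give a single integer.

6

Checking all 56 ordered pairs for relation 'contains'; matching pairs in alphabetical order:
(amber_phase, silver_phase): amber_phase contains silver_phase ✓
(amber_phase, violet_phase): amber_phase contains violet_phase ✓
(blue_phase, crimson_phase): blue_phase contains crimson_phase ✓
(gold_phase, crimson_phase): gold_phase contains crimson_phase ✓
(gold_phase, silver_phase): gold_phase contains silver_phase ✓
(teal_phase, crimson_phase): teal_phase contains crimson_phase ✓
Count: 6.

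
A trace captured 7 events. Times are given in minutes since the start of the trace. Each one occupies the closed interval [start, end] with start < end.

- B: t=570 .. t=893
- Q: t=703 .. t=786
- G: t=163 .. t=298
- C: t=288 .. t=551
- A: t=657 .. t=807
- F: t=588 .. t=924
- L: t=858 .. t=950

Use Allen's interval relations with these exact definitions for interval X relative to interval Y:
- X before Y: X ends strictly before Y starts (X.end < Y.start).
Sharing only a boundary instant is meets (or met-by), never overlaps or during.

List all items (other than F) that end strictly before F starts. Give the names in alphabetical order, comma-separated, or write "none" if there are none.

Target F = [t=588, t=924].
A [t=657, t=807] → during → no.
B [t=570, t=893] → overlaps → no.
C [t=288, t=551] → before → yes.
G [t=163, t=298] → before → yes.
L [t=858, t=950] → overlapped-by → no.
Q [t=703, t=786] → during → no.
Result: C, G.

C, G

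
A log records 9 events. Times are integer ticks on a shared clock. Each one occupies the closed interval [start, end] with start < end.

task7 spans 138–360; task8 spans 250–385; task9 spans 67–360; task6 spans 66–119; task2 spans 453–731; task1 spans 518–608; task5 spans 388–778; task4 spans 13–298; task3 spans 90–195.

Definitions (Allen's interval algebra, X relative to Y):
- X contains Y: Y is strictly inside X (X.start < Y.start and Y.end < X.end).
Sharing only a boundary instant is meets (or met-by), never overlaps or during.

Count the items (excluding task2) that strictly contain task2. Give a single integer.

Target task2 = [453, 731].
task1 [518, 608] → during → no.
task3 [90, 195] → before → no.
task4 [13, 298] → before → no.
task5 [388, 778] → contains → counts.
task6 [66, 119] → before → no.
task7 [138, 360] → before → no.
task8 [250, 385] → before → no.
task9 [67, 360] → before → no.
Total: 1.

1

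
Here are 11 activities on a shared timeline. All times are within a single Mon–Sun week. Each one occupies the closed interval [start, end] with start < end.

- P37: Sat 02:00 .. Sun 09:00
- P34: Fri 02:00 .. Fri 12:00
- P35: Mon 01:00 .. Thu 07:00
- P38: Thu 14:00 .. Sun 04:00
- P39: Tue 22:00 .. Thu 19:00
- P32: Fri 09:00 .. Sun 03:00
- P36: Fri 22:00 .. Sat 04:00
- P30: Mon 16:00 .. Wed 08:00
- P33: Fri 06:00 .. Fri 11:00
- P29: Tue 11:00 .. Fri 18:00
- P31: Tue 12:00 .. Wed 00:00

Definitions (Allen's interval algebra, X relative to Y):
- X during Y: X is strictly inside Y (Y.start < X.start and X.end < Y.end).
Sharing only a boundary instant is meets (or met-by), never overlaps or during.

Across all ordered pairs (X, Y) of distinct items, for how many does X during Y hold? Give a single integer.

Checking all 110 ordered pairs for relation 'during'; matching pairs in alphabetical order:
(P30, P35): P30 during P35 ✓
(P31, P29): P31 during P29 ✓
(P31, P30): P31 during P30 ✓
(P31, P35): P31 during P35 ✓
(P32, P38): P32 during P38 ✓
(P33, P29): P33 during P29 ✓
(P33, P34): P33 during P34 ✓
(P33, P38): P33 during P38 ✓
(P34, P29): P34 during P29 ✓
(P34, P38): P34 during P38 ✓
(P36, P32): P36 during P32 ✓
(P36, P38): P36 during P38 ✓
(P39, P29): P39 during P29 ✓
Count: 13.

13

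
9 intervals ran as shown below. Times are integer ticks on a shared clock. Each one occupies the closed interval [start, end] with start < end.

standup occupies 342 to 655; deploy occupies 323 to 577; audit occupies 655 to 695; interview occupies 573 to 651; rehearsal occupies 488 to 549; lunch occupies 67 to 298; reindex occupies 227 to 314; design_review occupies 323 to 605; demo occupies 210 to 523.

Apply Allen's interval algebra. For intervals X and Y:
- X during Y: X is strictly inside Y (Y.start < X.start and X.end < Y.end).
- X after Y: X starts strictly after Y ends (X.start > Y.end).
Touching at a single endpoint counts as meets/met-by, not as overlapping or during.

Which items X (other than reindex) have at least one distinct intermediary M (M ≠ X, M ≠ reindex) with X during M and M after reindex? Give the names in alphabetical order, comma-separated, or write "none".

Target reindex = [227, 314].
Intermediaries M with M after reindex: audit, deploy, design_review, interview, rehearsal, standup.
Via audit — items with X during audit: none.
Via deploy — items with X during deploy: rehearsal.
Via design_review — items with X during design_review: rehearsal.
Via interview — items with X during interview: none.
Via rehearsal — items with X during rehearsal: none.
Via standup — items with X during standup: interview, rehearsal.
Union: interview, rehearsal.

interview, rehearsal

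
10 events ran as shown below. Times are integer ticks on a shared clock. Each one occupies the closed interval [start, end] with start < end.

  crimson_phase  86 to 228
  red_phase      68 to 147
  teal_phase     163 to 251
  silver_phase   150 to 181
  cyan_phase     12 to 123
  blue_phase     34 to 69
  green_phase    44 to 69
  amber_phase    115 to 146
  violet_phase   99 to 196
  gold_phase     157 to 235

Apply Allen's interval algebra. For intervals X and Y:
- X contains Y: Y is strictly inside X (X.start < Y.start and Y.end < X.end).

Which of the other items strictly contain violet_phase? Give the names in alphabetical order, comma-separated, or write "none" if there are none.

crimson_phase

Target violet_phase = [99, 196].
amber_phase [115, 146] → during → no.
blue_phase [34, 69] → before → no.
crimson_phase [86, 228] → contains → yes.
cyan_phase [12, 123] → overlaps → no.
gold_phase [157, 235] → overlapped-by → no.
green_phase [44, 69] → before → no.
red_phase [68, 147] → overlaps → no.
silver_phase [150, 181] → during → no.
teal_phase [163, 251] → overlapped-by → no.
Result: crimson_phase.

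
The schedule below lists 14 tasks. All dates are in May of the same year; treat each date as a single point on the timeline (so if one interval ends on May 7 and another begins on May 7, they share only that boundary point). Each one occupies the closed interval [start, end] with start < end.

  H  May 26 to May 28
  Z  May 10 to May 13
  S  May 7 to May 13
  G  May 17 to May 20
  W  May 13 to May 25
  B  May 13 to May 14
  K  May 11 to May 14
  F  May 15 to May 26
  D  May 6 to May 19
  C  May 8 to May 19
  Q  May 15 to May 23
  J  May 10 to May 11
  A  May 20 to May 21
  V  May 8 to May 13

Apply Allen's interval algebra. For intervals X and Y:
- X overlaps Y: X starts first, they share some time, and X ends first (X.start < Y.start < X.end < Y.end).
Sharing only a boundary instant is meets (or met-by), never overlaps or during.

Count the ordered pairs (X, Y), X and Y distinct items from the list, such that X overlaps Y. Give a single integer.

Checking all 182 ordered pairs for relation 'overlaps'; matching pairs in alphabetical order:
(C, F): C overlaps F ✓
(C, G): C overlaps G ✓
(C, Q): C overlaps Q ✓
(C, W): C overlaps W ✓
(D, F): D overlaps F ✓
(D, G): D overlaps G ✓
(D, Q): D overlaps Q ✓
(D, W): D overlaps W ✓
(K, W): K overlaps W ✓
(S, C): S overlaps C ✓
(S, K): S overlaps K ✓
(V, K): V overlaps K ✓
(W, F): W overlaps F ✓
(Z, K): Z overlaps K ✓
Count: 14.

14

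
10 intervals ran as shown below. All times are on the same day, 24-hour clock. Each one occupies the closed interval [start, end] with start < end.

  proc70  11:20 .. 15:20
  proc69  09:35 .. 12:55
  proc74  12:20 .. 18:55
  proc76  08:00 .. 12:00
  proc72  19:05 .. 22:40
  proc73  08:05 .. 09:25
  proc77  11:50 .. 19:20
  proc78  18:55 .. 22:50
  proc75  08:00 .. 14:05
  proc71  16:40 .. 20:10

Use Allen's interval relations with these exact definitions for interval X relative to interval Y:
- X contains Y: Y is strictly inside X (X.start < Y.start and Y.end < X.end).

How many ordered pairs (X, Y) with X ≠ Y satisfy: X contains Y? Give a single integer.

Checking all 90 ordered pairs for relation 'contains'; matching pairs in alphabetical order:
(proc75, proc69): proc75 contains proc69 ✓
(proc75, proc73): proc75 contains proc73 ✓
(proc76, proc73): proc76 contains proc73 ✓
(proc77, proc74): proc77 contains proc74 ✓
(proc78, proc72): proc78 contains proc72 ✓
Count: 5.

5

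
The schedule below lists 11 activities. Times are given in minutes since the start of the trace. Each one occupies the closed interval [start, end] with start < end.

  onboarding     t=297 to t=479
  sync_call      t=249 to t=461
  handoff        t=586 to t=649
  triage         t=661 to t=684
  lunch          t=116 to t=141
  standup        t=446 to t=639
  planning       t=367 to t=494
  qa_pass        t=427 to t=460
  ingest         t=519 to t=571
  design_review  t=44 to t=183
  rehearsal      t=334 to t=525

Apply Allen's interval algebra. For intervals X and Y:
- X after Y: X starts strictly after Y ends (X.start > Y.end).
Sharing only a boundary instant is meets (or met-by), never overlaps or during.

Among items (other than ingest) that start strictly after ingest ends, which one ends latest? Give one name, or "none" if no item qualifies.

triage

Target ingest = [t=519, t=571].
design_review [t=44, t=183] → before → excluded.
handoff [t=586, t=649] → after → candidate.
lunch [t=116, t=141] → before → excluded.
onboarding [t=297, t=479] → before → excluded.
planning [t=367, t=494] → before → excluded.
qa_pass [t=427, t=460] → before → excluded.
rehearsal [t=334, t=525] → overlaps → excluded.
standup [t=446, t=639] → contains → excluded.
sync_call [t=249, t=461] → before → excluded.
triage [t=661, t=684] → after → candidate.
Among candidates, latest end is t=684 → triage.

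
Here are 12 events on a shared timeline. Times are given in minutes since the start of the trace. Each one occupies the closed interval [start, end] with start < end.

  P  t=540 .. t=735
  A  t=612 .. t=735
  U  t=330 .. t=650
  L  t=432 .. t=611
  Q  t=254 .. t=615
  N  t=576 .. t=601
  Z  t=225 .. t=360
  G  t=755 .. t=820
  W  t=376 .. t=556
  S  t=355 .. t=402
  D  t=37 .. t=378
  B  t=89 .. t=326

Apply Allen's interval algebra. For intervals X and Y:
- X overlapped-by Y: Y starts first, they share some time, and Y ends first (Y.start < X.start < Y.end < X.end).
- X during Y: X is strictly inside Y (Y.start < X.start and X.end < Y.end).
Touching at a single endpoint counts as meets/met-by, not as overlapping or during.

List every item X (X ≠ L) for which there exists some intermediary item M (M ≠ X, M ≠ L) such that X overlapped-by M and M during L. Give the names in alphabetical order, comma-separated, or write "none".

none

Target L = [t=432, t=611].
Intermediaries M with M during L: N.
Via N — items with X overlapped-by N: none.
Union: none.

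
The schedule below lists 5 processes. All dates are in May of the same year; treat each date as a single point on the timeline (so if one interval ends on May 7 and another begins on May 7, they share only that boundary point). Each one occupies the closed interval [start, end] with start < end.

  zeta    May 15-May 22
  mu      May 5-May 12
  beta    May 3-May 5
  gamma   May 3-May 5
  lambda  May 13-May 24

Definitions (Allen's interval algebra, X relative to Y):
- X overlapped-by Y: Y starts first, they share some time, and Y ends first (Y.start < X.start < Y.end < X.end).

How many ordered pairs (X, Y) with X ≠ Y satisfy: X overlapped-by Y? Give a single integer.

Checking all 20 ordered pairs for relation 'overlapped-by'; matching pairs in alphabetical order:
No pair satisfies it.
Count: 0.

0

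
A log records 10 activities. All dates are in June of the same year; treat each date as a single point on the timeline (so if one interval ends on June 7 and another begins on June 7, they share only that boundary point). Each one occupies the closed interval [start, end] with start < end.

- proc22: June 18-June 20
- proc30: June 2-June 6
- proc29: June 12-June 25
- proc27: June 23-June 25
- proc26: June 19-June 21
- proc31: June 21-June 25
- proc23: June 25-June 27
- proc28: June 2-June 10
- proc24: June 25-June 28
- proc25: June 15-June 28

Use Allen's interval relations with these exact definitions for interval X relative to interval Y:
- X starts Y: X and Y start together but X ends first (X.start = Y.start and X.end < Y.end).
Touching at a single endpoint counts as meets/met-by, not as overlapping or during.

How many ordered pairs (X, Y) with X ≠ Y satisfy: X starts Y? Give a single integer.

2

Checking all 90 ordered pairs for relation 'starts'; matching pairs in alphabetical order:
(proc23, proc24): proc23 starts proc24 ✓
(proc30, proc28): proc30 starts proc28 ✓
Count: 2.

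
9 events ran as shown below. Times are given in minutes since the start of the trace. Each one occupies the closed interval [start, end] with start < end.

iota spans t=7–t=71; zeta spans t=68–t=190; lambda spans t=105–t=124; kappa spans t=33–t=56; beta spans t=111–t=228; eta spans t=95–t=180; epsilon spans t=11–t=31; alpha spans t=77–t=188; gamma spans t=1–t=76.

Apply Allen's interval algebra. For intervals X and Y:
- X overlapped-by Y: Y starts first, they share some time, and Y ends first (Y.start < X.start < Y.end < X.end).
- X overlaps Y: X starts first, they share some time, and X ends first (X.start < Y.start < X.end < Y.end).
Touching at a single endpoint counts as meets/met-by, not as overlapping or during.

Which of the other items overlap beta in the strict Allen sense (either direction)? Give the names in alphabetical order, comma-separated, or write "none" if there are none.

alpha, eta, lambda, zeta

Target beta = [t=111, t=228].
alpha [t=77, t=188] → overlaps → yes.
epsilon [t=11, t=31] → before → no.
eta [t=95, t=180] → overlaps → yes.
gamma [t=1, t=76] → before → no.
iota [t=7, t=71] → before → no.
kappa [t=33, t=56] → before → no.
lambda [t=105, t=124] → overlaps → yes.
zeta [t=68, t=190] → overlaps → yes.
Result: alpha, eta, lambda, zeta.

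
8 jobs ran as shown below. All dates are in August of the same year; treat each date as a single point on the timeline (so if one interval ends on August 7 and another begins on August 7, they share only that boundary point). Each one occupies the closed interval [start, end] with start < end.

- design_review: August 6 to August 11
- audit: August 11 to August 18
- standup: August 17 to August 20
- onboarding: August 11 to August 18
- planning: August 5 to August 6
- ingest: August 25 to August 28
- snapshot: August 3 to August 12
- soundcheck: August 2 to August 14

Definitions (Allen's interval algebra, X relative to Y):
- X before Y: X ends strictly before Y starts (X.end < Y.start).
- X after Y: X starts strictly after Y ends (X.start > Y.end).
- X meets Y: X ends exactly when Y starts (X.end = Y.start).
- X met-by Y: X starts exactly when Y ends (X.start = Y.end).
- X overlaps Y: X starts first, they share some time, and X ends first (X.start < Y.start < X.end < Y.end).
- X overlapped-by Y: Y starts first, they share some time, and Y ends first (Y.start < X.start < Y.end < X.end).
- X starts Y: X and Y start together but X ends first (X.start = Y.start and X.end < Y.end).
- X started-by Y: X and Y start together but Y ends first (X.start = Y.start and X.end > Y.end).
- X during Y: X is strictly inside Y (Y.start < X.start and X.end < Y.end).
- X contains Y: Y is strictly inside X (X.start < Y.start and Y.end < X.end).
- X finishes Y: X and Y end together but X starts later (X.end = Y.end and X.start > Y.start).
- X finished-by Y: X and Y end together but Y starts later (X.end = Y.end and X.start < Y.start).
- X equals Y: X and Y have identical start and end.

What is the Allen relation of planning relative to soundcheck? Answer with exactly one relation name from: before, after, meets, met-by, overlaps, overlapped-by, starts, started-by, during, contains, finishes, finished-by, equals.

during

planning = [August 5, August 6]; soundcheck = [August 2, August 14].
Compare endpoints: planning.start > soundcheck.start, planning.start < soundcheck.end, planning.end > soundcheck.start, planning.end < soundcheck.end.
That pattern is 'during'.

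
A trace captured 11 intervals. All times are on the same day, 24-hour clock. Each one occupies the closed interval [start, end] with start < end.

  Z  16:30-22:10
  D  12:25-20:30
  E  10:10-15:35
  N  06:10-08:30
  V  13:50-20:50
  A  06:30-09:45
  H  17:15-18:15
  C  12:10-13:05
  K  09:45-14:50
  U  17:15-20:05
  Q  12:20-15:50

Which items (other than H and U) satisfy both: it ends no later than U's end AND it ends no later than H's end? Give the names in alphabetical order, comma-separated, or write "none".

A, C, E, K, N, Q

Conditions: its end is no later than U's end (X.end <= 20:05) AND its end is no later than H's end (X.end <= 18:15).
A: end 09:45 <= 20:05? ✓; end 09:45 <= 18:15? ✓ → yes.
C: end 13:05 <= 20:05? ✓; end 13:05 <= 18:15? ✓ → yes.
D: end 20:30 <= 20:05? ✗; end 20:30 <= 18:15? ✗ → no.
E: end 15:35 <= 20:05? ✓; end 15:35 <= 18:15? ✓ → yes.
K: end 14:50 <= 20:05? ✓; end 14:50 <= 18:15? ✓ → yes.
N: end 08:30 <= 20:05? ✓; end 08:30 <= 18:15? ✓ → yes.
Q: end 15:50 <= 20:05? ✓; end 15:50 <= 18:15? ✓ → yes.
V: end 20:50 <= 20:05? ✗; end 20:50 <= 18:15? ✗ → no.
Z: end 22:10 <= 20:05? ✗; end 22:10 <= 18:15? ✗ → no.
Result: A, C, E, K, N, Q.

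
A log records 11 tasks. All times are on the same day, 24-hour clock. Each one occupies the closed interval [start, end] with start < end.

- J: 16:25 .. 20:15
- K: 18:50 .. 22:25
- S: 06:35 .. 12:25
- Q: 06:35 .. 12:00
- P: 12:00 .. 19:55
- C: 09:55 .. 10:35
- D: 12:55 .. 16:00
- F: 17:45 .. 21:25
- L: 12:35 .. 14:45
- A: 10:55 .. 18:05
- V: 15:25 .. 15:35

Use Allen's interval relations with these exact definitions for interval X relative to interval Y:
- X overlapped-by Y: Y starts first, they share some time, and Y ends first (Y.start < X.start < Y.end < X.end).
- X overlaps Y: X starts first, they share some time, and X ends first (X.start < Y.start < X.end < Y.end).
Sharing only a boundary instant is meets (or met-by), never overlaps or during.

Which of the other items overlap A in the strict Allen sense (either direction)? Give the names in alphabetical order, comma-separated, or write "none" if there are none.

Target A = [10:55, 18:05].
C [09:55, 10:35] → before → no.
D [12:55, 16:00] → during → no.
F [17:45, 21:25] → overlapped-by → yes.
J [16:25, 20:15] → overlapped-by → yes.
K [18:50, 22:25] → after → no.
L [12:35, 14:45] → during → no.
P [12:00, 19:55] → overlapped-by → yes.
Q [06:35, 12:00] → overlaps → yes.
S [06:35, 12:25] → overlaps → yes.
V [15:25, 15:35] → during → no.
Result: F, J, P, Q, S.

F, J, P, Q, S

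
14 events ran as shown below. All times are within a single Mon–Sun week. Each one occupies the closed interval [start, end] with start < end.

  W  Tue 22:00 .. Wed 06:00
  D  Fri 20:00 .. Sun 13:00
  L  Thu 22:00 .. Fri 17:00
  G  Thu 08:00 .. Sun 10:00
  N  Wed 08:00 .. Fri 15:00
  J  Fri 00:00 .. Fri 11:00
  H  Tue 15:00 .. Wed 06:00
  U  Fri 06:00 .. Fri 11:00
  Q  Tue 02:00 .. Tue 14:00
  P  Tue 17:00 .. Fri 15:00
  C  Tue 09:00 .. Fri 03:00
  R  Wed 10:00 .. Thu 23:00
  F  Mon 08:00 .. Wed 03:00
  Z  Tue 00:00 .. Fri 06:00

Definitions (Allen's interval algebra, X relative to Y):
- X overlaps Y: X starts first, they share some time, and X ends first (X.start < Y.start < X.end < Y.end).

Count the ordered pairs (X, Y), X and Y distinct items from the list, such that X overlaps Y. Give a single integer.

24

Checking all 182 ordered pairs for relation 'overlaps'; matching pairs in alphabetical order:
(C, G): C overlaps G ✓
(C, J): C overlaps J ✓
(C, L): C overlaps L ✓
(C, N): C overlaps N ✓
(C, P): C overlaps P ✓
(F, C): F overlaps C ✓
(F, H): F overlaps H ✓
(F, P): F overlaps P ✓
(F, W): F overlaps W ✓
(F, Z): F overlaps Z ✓
(G, D): G overlaps D ✓
(H, P): H overlaps P ✓
(N, G): N overlaps G ✓
(N, L): N overlaps L ✓
(P, G): P overlaps G ✓
(P, L): P overlaps L ✓
(Q, C): Q overlaps C ✓
(R, G): R overlaps G ✓
(R, L): R overlaps L ✓
(Z, G): Z overlaps G ✓
(Z, J): Z overlaps J ✓
(Z, L): Z overlaps L ✓
(Z, N): Z overlaps N ✓
(Z, P): Z overlaps P ✓
Count: 24.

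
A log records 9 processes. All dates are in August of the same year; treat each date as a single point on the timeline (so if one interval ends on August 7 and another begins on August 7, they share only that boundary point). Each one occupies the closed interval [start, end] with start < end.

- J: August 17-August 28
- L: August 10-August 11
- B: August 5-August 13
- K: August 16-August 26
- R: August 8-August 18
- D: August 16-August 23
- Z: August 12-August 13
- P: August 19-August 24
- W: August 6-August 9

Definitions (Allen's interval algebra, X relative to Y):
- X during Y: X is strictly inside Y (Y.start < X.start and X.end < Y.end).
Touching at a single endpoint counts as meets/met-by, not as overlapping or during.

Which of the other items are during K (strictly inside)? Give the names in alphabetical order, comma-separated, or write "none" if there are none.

P

Target K = [August 16, August 26].
B [August 5, August 13] → before → no.
D [August 16, August 23] → starts → no.
J [August 17, August 28] → overlapped-by → no.
L [August 10, August 11] → before → no.
P [August 19, August 24] → during → yes.
R [August 8, August 18] → overlaps → no.
W [August 6, August 9] → before → no.
Z [August 12, August 13] → before → no.
Result: P.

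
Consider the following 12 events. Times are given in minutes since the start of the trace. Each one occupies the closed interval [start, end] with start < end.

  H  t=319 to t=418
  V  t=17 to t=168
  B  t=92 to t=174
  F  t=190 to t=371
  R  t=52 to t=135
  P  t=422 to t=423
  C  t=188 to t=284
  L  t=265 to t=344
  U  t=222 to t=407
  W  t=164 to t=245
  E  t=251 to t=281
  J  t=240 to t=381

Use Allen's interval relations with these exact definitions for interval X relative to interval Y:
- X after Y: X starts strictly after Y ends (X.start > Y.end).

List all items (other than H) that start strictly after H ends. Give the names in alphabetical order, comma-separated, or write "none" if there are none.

P

Target H = [t=319, t=418].
B [t=92, t=174] → before → no.
C [t=188, t=284] → before → no.
E [t=251, t=281] → before → no.
F [t=190, t=371] → overlaps → no.
J [t=240, t=381] → overlaps → no.
L [t=265, t=344] → overlaps → no.
P [t=422, t=423] → after → yes.
R [t=52, t=135] → before → no.
U [t=222, t=407] → overlaps → no.
V [t=17, t=168] → before → no.
W [t=164, t=245] → before → no.
Result: P.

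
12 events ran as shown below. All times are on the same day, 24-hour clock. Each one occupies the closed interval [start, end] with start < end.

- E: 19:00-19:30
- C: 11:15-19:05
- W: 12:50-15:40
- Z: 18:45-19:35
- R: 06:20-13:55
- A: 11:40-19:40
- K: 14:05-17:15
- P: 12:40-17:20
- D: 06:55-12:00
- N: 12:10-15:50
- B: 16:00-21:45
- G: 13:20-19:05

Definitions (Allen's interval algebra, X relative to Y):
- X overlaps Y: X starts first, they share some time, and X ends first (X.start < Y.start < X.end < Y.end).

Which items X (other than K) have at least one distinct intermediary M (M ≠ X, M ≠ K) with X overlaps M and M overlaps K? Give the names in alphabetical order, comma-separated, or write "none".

Target K = [14:05, 17:15].
Intermediaries M with M overlaps K: N, W.
Via N — items with X overlaps N: R.
Via W — items with X overlaps W: R.
Union: R.

R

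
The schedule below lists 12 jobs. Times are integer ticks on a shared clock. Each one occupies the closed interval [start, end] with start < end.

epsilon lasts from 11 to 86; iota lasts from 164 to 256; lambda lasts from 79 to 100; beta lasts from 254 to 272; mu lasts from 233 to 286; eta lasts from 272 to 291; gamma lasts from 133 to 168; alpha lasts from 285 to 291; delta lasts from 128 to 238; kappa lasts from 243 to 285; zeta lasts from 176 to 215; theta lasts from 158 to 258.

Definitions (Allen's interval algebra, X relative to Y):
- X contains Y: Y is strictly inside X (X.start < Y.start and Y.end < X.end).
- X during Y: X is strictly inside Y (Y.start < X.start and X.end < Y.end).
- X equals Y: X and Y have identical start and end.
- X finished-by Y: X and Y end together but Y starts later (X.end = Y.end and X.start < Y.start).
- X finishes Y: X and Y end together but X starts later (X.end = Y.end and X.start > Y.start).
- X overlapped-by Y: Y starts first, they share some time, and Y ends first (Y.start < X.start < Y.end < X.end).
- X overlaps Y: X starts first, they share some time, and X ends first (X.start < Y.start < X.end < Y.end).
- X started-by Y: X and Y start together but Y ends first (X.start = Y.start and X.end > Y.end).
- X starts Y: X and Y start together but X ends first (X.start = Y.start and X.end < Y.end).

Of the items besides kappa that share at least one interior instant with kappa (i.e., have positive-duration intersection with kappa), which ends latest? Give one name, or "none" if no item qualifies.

Target kappa = [243, 285].
alpha [285, 291] → met-by → excluded.
beta [254, 272] → during → candidate.
delta [128, 238] → before → excluded.
epsilon [11, 86] → before → excluded.
eta [272, 291] → overlapped-by → candidate.
gamma [133, 168] → before → excluded.
iota [164, 256] → overlaps → candidate.
lambda [79, 100] → before → excluded.
mu [233, 286] → contains → candidate.
theta [158, 258] → overlaps → candidate.
zeta [176, 215] → before → excluded.
Among candidates, latest end is 291 → eta.

eta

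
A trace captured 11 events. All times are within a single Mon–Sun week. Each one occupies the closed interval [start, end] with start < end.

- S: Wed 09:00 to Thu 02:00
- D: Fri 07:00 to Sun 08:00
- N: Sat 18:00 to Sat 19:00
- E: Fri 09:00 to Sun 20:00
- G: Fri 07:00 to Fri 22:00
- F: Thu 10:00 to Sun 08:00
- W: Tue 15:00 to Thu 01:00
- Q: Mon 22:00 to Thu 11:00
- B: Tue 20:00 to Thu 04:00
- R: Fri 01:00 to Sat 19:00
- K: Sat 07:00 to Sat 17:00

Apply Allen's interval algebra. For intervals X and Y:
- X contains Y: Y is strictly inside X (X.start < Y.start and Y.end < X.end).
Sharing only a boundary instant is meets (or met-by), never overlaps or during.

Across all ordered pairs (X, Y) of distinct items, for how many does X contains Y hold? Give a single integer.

14

Checking all 110 ordered pairs for relation 'contains'; matching pairs in alphabetical order:
(B, S): B contains S ✓
(D, K): D contains K ✓
(D, N): D contains N ✓
(E, K): E contains K ✓
(E, N): E contains N ✓
(F, G): F contains G ✓
(F, K): F contains K ✓
(F, N): F contains N ✓
(F, R): F contains R ✓
(Q, B): Q contains B ✓
(Q, S): Q contains S ✓
(Q, W): Q contains W ✓
(R, G): R contains G ✓
(R, K): R contains K ✓
Count: 14.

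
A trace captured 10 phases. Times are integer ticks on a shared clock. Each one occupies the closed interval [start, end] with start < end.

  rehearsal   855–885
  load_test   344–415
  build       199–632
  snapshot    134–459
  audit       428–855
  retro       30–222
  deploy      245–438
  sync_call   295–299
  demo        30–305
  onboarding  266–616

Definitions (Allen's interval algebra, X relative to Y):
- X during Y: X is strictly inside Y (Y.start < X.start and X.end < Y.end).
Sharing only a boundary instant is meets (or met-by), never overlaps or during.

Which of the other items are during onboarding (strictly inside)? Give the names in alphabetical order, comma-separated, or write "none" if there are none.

Target onboarding = [266, 616].
audit [428, 855] → overlapped-by → no.
build [199, 632] → contains → no.
demo [30, 305] → overlaps → no.
deploy [245, 438] → overlaps → no.
load_test [344, 415] → during → yes.
rehearsal [855, 885] → after → no.
retro [30, 222] → before → no.
snapshot [134, 459] → overlaps → no.
sync_call [295, 299] → during → yes.
Result: load_test, sync_call.

load_test, sync_call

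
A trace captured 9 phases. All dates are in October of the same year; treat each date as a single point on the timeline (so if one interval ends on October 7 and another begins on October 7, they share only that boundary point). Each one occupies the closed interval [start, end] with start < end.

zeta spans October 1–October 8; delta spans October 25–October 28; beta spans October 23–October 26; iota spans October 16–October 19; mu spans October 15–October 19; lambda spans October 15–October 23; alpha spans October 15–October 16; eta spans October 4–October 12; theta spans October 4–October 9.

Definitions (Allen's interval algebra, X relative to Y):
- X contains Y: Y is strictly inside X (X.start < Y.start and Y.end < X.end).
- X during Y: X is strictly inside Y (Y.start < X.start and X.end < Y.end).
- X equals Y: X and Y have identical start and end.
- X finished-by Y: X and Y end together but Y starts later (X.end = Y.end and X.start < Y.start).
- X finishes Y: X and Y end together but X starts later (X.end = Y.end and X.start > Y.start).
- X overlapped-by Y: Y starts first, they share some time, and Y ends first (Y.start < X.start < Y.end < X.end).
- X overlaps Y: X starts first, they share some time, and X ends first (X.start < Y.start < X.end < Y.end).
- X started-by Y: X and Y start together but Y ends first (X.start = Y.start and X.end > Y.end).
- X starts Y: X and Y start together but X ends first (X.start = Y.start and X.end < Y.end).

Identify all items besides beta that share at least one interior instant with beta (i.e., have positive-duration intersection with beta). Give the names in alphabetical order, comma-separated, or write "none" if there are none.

delta

Target beta = [October 23, October 26].
alpha [October 15, October 16] → before → no.
delta [October 25, October 28] → overlapped-by → yes.
eta [October 4, October 12] → before → no.
iota [October 16, October 19] → before → no.
lambda [October 15, October 23] → meets → no.
mu [October 15, October 19] → before → no.
theta [October 4, October 9] → before → no.
zeta [October 1, October 8] → before → no.
Result: delta.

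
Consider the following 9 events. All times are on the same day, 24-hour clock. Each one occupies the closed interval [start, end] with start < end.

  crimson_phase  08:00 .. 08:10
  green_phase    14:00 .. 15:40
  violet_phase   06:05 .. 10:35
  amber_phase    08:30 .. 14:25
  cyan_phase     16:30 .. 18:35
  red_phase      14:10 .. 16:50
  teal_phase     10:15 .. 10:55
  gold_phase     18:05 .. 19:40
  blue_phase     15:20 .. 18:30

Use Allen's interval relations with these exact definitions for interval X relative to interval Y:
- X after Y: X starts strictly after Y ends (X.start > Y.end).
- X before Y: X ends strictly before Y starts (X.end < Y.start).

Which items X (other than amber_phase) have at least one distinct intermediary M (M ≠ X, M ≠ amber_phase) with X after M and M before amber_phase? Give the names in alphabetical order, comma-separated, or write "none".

Target amber_phase = [08:30, 14:25].
Intermediaries M with M before amber_phase: crimson_phase.
Via crimson_phase — items with X after crimson_phase: blue_phase, cyan_phase, gold_phase, green_phase, red_phase, teal_phase.
Union: blue_phase, cyan_phase, gold_phase, green_phase, red_phase, teal_phase.

blue_phase, cyan_phase, gold_phase, green_phase, red_phase, teal_phase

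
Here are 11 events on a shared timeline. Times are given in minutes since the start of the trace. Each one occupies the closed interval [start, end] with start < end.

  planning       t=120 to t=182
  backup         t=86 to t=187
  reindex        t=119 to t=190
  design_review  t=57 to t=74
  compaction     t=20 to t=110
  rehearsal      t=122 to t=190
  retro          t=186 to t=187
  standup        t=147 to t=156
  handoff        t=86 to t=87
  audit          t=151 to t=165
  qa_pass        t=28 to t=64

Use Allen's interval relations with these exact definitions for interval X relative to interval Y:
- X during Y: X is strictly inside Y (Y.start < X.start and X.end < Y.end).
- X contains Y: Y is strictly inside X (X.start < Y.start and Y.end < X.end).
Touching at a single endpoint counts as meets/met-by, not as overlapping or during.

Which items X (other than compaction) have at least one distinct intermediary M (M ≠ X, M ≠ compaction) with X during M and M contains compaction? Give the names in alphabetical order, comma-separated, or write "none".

Target compaction = [t=20, t=110].
Intermediaries M with M contains compaction: none.
Union: none.

none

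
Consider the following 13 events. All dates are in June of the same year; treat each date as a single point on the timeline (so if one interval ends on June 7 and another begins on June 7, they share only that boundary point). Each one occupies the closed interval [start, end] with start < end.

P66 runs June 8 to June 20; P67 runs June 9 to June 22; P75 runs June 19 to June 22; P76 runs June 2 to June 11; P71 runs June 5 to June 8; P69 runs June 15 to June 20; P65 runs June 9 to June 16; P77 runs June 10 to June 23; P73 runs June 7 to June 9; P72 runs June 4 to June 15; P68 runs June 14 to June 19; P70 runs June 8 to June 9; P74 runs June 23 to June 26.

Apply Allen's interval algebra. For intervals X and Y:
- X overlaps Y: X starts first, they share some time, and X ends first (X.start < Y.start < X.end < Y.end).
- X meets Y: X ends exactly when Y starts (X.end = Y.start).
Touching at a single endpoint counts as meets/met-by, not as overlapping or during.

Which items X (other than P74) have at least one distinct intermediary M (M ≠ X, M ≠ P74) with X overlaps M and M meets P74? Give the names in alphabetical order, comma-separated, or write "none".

Target P74 = [June 23, June 26].
Intermediaries M with M meets P74: P77.
Via P77 — items with X overlaps P77: P65, P66, P67, P72, P76.
Union: P65, P66, P67, P72, P76.

P65, P66, P67, P72, P76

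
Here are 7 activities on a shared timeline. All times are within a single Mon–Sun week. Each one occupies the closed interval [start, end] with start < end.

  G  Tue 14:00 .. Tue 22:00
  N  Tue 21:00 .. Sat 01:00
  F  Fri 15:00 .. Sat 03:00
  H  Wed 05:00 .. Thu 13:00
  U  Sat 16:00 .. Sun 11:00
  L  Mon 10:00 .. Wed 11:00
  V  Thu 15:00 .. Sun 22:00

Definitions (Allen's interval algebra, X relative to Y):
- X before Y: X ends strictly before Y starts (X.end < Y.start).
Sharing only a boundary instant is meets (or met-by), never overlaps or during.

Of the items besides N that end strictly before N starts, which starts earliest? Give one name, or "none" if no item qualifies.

Target N = [Tue 21:00, Sat 01:00].
F [Fri 15:00, Sat 03:00] → overlapped-by → excluded.
G [Tue 14:00, Tue 22:00] → overlaps → excluded.
H [Wed 05:00, Thu 13:00] → during → excluded.
L [Mon 10:00, Wed 11:00] → overlaps → excluded.
U [Sat 16:00, Sun 11:00] → after → excluded.
V [Thu 15:00, Sun 22:00] → overlapped-by → excluded.
No candidates → none.

none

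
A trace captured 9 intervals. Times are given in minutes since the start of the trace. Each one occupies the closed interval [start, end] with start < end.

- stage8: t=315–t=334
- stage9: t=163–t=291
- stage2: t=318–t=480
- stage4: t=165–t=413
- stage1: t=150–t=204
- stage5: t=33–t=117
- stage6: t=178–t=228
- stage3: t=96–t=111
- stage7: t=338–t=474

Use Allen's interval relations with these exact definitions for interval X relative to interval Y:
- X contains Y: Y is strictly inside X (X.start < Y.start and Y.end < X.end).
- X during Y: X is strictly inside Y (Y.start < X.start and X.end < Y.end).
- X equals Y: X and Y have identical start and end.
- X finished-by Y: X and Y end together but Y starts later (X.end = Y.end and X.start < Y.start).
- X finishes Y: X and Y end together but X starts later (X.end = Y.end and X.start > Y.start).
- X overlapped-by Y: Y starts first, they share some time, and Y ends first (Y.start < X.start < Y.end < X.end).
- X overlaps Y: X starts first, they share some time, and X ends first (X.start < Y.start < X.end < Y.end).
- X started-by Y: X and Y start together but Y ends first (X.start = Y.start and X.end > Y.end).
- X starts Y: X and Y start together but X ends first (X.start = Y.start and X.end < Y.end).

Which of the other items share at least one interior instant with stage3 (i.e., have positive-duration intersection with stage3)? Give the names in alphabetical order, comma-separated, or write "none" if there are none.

stage5

Target stage3 = [t=96, t=111].
stage1 [t=150, t=204] → after → no.
stage2 [t=318, t=480] → after → no.
stage4 [t=165, t=413] → after → no.
stage5 [t=33, t=117] → contains → yes.
stage6 [t=178, t=228] → after → no.
stage7 [t=338, t=474] → after → no.
stage8 [t=315, t=334] → after → no.
stage9 [t=163, t=291] → after → no.
Result: stage5.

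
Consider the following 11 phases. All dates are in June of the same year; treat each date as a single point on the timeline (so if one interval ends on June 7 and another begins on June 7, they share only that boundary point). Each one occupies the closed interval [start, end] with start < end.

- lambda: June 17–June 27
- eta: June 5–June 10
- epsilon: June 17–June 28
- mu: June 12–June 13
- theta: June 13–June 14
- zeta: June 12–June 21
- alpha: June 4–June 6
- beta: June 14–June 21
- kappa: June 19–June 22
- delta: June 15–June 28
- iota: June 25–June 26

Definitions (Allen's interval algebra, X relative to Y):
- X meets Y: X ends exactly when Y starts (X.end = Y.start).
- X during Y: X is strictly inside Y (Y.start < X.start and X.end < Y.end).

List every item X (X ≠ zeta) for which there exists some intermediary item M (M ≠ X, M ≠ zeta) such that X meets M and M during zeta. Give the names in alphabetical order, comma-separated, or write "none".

mu

Target zeta = [June 12, June 21].
Intermediaries M with M during zeta: theta.
Via theta — items with X meets theta: mu.
Union: mu.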